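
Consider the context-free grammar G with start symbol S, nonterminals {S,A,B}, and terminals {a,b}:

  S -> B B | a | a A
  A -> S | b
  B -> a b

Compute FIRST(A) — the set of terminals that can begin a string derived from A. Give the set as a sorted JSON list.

Compute FIRST by fixpoint:
round 1:
  A via A→b: +{b}
  B via B→a b: +{a}
  S via S→B B: +{a}
  FIRST[S]={a}  FIRST[A]={b}  FIRST[B]={a}
round 2:
  A via A→S: +{a}
  FIRST[S]={a}  FIRST[A]={a,b}  FIRST[B]={a}
round 3: (stable)
  FIRST[S]={a}  FIRST[A]={a,b}  FIRST[B]={a}

FIRST(A) = ["a", "b"]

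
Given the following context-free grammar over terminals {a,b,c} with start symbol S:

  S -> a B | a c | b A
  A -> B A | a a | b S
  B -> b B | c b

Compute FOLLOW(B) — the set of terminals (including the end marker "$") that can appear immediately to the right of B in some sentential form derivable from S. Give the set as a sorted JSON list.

FIRST sets, iterate to fixpoint:
[1]
  A via A→a a: +{a}
  A via A→b S: +{b}
  B via B→b B: +{b}
  B via B→c b: +{c}
  S via S→a B: +{a}
  S via S→b A: +{b}
  FIRST(S)={a,b}  FIRST(A)={a,b}  FIRST(B)={b,c}
[2]
  A via A→B A: +{c}
  FIRST(S)={a,b}  FIRST(A)={a,b,c}  FIRST(B)={b,c}
[3] (stable)
  FIRST(S)={a,b}  FIRST(A)={a,b,c}  FIRST(B)={b,c}

FOLLOW iteration:
FOLLOW(S) := {$}
[1]
  A→B A: FOLLOW(B) ⊇ FIRST(A) = {a,b,c}; new: +{a,b,c}
  S→a B: FOLLOW(B) ⊇ FOLLOW(S) ⊇ {$}; new: +{$}
  S→b A: FOLLOW(A) ⊇ FOLLOW(S) ⊇ {$}; new: +{$}
  FOLLOW(S)={$}  FOLLOW(A)={$}  FOLLOW(B)={$,a,b,c}
[2] (no change)
  FOLLOW(S)={$}  FOLLOW(A)={$}  FOLLOW(B)={$,a,b,c}

FOLLOW(B) = ["$", "a", "b", "c"]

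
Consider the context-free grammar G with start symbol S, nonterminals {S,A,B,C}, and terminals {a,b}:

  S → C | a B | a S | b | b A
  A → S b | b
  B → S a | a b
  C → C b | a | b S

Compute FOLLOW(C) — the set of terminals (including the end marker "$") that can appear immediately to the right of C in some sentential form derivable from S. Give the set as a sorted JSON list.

FIRST iteration:
iter 1:
  A via A→b: +{b}
  B via B→a b: +{a}
  C via C→a: +{a}
  C via C→b S: +{b}
  S via S→C: +{a,b}
  S: {a,b}  A: {b}  B: {a}  C: {a,b}
iter 2:
  A via A→S b: +{a}
  B via B→S a: +{b}
  S: {a,b}  A: {a,b}  B: {a,b}  C: {a,b}
iter 3: done
  S: {a,b}  A: {a,b}  B: {a,b}  C: {a,b}

FOLLOW sets:
FOLLOW(S) := {$}
round 1:
  A→S b: FOLLOW(S) ⊇ FIRST(b) = {b}; new: +{b}
  B→S a: FOLLOW(S) ⊇ FIRST(a) = {a}; new: +{a}
  C→C b: FOLLOW(C) ⊇ FIRST(b) = {b}; new: +{b}
  S→C: FOLLOW(C) ⊇ FOLLOW(S) ⊇ {$,a,b}; new: +{$,a}
  S→a B: FOLLOW(B) ⊇ FOLLOW(S) ⊇ {$,a,b}; new: +{$,a,b}
  S→b A: FOLLOW(A) ⊇ FOLLOW(S) ⊇ {$,a,b}; new: +{$,a,b}
  FOLLOW[S]={$,a,b}  FOLLOW[A]={$,a,b}  FOLLOW[B]={$,a,b}  FOLLOW[C]={$,a,b}
round 2: — fixpoint
  FOLLOW[S]={$,a,b}  FOLLOW[A]={$,a,b}  FOLLOW[B]={$,a,b}  FOLLOW[C]={$,a,b}

FOLLOW(C) = ["$", "a", "b"]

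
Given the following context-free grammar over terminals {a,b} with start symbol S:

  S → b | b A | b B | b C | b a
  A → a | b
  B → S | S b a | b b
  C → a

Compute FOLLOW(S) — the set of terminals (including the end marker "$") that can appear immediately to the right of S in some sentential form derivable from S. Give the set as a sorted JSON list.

FIRST sets, iterate to fixpoint:
pass 1:
  A via A→a: +{a}
  A via A→b: +{b}
  B via B→b b: +{b}
  C via C→a: +{a}
  S via S→b: +{b}
  FIRST(S)={b}  FIRST(A)={a,b}  FIRST(B)={b}  FIRST(C)={a}
pass 2: (stable)
  FIRST(S)={b}  FIRST(A)={a,b}  FIRST(B)={b}  FIRST(C)={a}

FOLLOW iteration:
seed FOLLOW(S) with $
iter 1:
  B→S b a: FOLLOW(S) ⊇ FIRST(b) = {b}; new: +{b}
  S→b A: FOLLOW(A) ⊇ FOLLOW(S) ⊇ {$,b}; new: +{$,b}
  S→b B: FOLLOW(B) ⊇ FOLLOW(S) ⊇ {$,b}; new: +{$,b}
  S→b C: FOLLOW(C) ⊇ FOLLOW(S) ⊇ {$,b}; new: +{$,b}
  S: {$,b}  A: {$,b}  B: {$,b}  C: {$,b}
iter 2: (stable)
  S: {$,b}  A: {$,b}  B: {$,b}  C: {$,b}

FOLLOW(S) = ["$", "b"]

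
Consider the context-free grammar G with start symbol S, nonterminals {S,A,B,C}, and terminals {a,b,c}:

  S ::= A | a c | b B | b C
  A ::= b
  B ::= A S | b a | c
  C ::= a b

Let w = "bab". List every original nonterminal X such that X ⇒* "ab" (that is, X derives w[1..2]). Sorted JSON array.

CNF form of G:
  S -> T0 B | T0 C | T1 T2 | b
  A -> b
  B -> A S | T0 T1 | c
  C -> T1 T0
  T0 -> b
  T1 -> a
  T2 -> c

Fill CYK table bottom-up (cells [i..j] with 1 ≤ i ≤ j ≤ 2 only):
  cell(1,1) a: {T1}  orig:{}
  cell(2,2) b: {A,S,T0}  orig:{A,S}
  cell(1,2) ab: {C}

Original NTs in T[1,2] deriving "ab": ["C"]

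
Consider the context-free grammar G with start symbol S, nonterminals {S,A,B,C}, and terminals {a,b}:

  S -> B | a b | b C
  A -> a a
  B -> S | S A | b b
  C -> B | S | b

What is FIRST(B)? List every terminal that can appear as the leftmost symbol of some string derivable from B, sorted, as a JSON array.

Compute FIRST by fixpoint:
round 1:
  A via A→a a: +{a}
  B via B→b b: +{b}
  C via C→B: +{b}
  S via S→B: +{b}
  S via S→a b: +{a}
  FIRST(S)={a,b}  FIRST(A)={a}  FIRST(B)={b}  FIRST(C)={b}
round 2:
  B via B→S: +{a}
  C via C→B: +{a}
  FIRST(S)={a,b}  FIRST(A)={a}  FIRST(B)={a,b}  FIRST(C)={a,b}
round 3: — fixpoint
  FIRST(S)={a,b}  FIRST(A)={a}  FIRST(B)={a,b}  FIRST(C)={a,b}

FIRST(B) = ["a", "b"]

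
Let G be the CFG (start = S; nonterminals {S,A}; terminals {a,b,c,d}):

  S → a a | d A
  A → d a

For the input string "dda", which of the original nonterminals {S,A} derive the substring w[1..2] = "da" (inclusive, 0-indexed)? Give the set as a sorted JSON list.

CNF form of G:
  S -> T0 A | T1 T1
  A -> T0 T1
  T0 -> d
  T1 -> a

CYK fill — only the sub-triangle for w[1..2]:
  cell(1,1) d: {T0}  orig:{}
  cell(2,2) a: {T1}  orig:{}
  cell(1,2) da: {A}

Original NTs in T[1,2] deriving "da": ["A"]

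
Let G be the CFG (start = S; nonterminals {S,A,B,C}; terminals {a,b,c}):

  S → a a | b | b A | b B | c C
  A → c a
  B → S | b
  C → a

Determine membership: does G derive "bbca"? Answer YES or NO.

Convert to CNF:
  S -> T0 C | T1 T1 | T2 A | T2 B | b
  A -> T0 T1
  B -> T0 C | T1 T1 | T2 A | T2 B | b
  C -> a
  T0 -> c
  T1 -> a
  T2 -> b

Fill CYK table bottom-up:
  cell(0,0) b: {B,S,T2}  orig:{B,S}
  cell(1,1) b: {B,S,T2}  orig:{B,S}
  cell(2,2) c: {T0}  orig:{}
  cell(3,3) a: {C,T1}  orig:{C}
  cell(0,1) bb: {B,S}
  cell(1,2) bc: ∅
  cell(2,3) ca: {A,B,S}
  cell(0,2) bbc: ∅
  cell(1,3) bca: {B,S}
  cell(0,3) bbca: {B,S}

S ∈ T[0,3] ⇒ YES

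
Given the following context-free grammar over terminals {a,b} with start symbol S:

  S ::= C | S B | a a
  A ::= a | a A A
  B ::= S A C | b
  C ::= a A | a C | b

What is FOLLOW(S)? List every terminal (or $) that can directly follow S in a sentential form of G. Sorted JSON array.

FIRST iteration:
pass 1:
  A via A→a: +{a}
  B via B→b: +{b}
  C via C→a A: +{a}
  C via C→b: +{b}
  S via S→C: +{a,b}
  FIRST(S)={a,b}  FIRST(A)={a}  FIRST(B)={b}  FIRST(C)={a,b}
pass 2:
  B via B→S A C: +{a}
  FIRST(S)={a,b}  FIRST(A)={a}  FIRST(B)={a,b}  FIRST(C)={a,b}
pass 3: (stable)
  FIRST(S)={a,b}  FIRST(A)={a}  FIRST(B)={a,b}  FIRST(C)={a,b}

FOLLOW iteration:
FOLLOW(S) := {$}
iter 1:
  A→a A A: FOLLOW(A) ⊇ FIRST(A) = {a}; new: +{a}
  B→S A C: FOLLOW(S) ⊇ FIRST(A) = {a}; new: +{a}
  B→S A C: FOLLOW(A) ⊇ FIRST(C) = {a,b}; new: +{b}
  S→C: FOLLOW(C) ⊇ FOLLOW(S) ⊇ {$,a}; new: +{$,a}
  S→S B: FOLLOW(S) ⊇ FIRST(B) = {a,b}; new: +{b}
  S→S B: FOLLOW(B) ⊇ FOLLOW(S) ⊇ {$,a,b}; new: +{$,a,b}
  S: {$,a,b}  A: {a,b}  B: {$,a,b}  C: {$,a}
iter 2:
  B→S A C: FOLLOW(C) ⊇ FOLLOW(B) ⊇ {$,a,b}; new: +{b}
  C→a A: FOLLOW(A) ⊇ FOLLOW(C) ⊇ {$,a,b}; new: +{$}
  S: {$,a,b}  A: {$,a,b}  B: {$,a,b}  C: {$,a,b}
iter 3: (no change)
  S: {$,a,b}  A: {$,a,b}  B: {$,a,b}  C: {$,a,b}

FOLLOW(S) = ["$", "a", "b"]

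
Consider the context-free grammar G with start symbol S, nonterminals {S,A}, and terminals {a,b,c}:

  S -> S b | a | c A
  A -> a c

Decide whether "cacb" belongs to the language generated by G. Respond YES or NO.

Convert to CNF:
  S -> S T2 | T1 A | a
  A -> T0 T1
  T0 -> a
  T1 -> c
  T2 -> b

CYK table (by increasing span):
  T[0,0] 'c' = {T1}  orig:{}
  T[1,1] 'a' = {S,T0}  orig:{S}
  T[2,2] 'c' = {T1}  orig:{}
  T[3,3] 'b' = {T2}  orig:{}
  T[0,1] 'ca' = ∅
  T[1,2] 'ac' = {A}
  T[2,3] 'cb' = ∅
  T[0,2] 'cac' = {S}
  T[1,3] 'acb' = ∅
  T[0,3] 'cacb' = {S}

S ∈ T[0,3] ⇒ YES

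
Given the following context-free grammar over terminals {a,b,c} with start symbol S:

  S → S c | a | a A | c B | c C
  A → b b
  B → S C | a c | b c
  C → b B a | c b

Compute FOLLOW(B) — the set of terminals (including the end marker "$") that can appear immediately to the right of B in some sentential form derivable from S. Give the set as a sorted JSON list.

Compute FIRST by fixpoint:
pass 1:
  A via A→b b: +{b}
  B via B→a c: +{a}
  B via B→b c: +{b}
  C via C→b B a: +{b}
  C via C→c b: +{c}
  S via S→a: +{a}
  S via S→c B: +{c}
  FIRST(S)={a,c}  FIRST(A)={b}  FIRST(B)={a,b}  FIRST(C)={b,c}
pass 2:
  B via B→S C: +{c}
  FIRST(S)={a,c}  FIRST(A)={b}  FIRST(B)={a,b,c}  FIRST(C)={b,c}
pass 3: done
  FIRST(S)={a,c}  FIRST(A)={b}  FIRST(B)={a,b,c}  FIRST(C)={b,c}

FOLLOW iteration:
seed FOLLOW(S) with $
pass 1:
  B→S C: FOLLOW(S) ⊇ FIRST(C) = {b,c}; new: +{b,c}
  C→b B a: FOLLOW(B) ⊇ FIRST(a) = {a}; new: +{a}
  S→a A: FOLLOW(A) ⊇ FOLLOW(S) ⊇ {$,b,c}; new: +{$,b,c}
  S→c B: FOLLOW(B) ⊇ FOLLOW(S) ⊇ {$,b,c}; new: +{$,b,c}
  S→c C: FOLLOW(C) ⊇ FOLLOW(S) ⊇ {$,b,c}; new: +{$,b,c}
  S: {$,b,c}  A: {$,b,c}  B: {$,a,b,c}  C: {$,b,c}
pass 2:
  B→S C: FOLLOW(C) ⊇ FOLLOW(B) ⊇ {$,a,b,c}; new: +{a}
  S: {$,b,c}  A: {$,b,c}  B: {$,a,b,c}  C: {$,a,b,c}
pass 3: done
  S: {$,b,c}  A: {$,b,c}  B: {$,a,b,c}  C: {$,a,b,c}

FOLLOW(B) = ["$", "a", "b", "c"]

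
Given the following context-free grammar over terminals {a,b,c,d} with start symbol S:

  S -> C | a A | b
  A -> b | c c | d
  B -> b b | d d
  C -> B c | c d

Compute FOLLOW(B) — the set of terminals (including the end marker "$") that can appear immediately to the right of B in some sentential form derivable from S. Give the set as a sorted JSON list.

FIRST sets, iterate to fixpoint:
pass 1:
  A via A→b: +{b}
  A via A→c c: +{c}
  A via A→d: +{d}
  B via B→b b: +{b}
  B via B→d d: +{d}
  C via C→B c: +{b,d}
  C via C→c d: +{c}
  S via S→C: +{b,c,d}
  S via S→a A: +{a}
  FIRST(S)={a,b,c,d}  FIRST(A)={b,c,d}  FIRST(B)={b,d}  FIRST(C)={b,c,d}
pass 2: (no change)
  FIRST(S)={a,b,c,d}  FIRST(A)={b,c,d}  FIRST(B)={b,d}  FIRST(C)={b,c,d}

FOLLOW sets:
FOLLOW(S) := {$}
round 1:
  C→B c: FOLLOW(B) ⊇ FIRST(c) = {c}; new: +{c}
  S→C: FOLLOW(C) ⊇ FOLLOW(S) ⊇ {$}; new: +{$}
  S→a A: FOLLOW(A) ⊇ FOLLOW(S) ⊇ {$}; new: +{$}
  FOLLOW[S]={$}  FOLLOW[A]={$}  FOLLOW[B]={c}  FOLLOW[C]={$}
round 2: — fixpoint
  FOLLOW[S]={$}  FOLLOW[A]={$}  FOLLOW[B]={c}  FOLLOW[C]={$}

FOLLOW(B) = ["c"]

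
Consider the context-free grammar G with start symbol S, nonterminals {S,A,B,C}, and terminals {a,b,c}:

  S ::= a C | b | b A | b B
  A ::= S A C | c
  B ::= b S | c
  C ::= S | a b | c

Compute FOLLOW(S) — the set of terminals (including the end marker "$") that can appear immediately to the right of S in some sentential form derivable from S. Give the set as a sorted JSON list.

FIRST sets, iterate to fixpoint:
pass 1:
  A via A→c: +{c}
  B via B→b S: +{b}
  B via B→c: +{c}
  C via C→a b: +{a}
  C via C→c: +{c}
  S via S→a C: +{a}
  S via S→b: +{b}
  FIRST(S)={a,b}  FIRST(A)={c}  FIRST(B)={b,c}  FIRST(C)={a,c}
pass 2:
  A via A→S A C: +{a,b}
  C via C→S: +{b}
  FIRST(S)={a,b}  FIRST(A)={a,b,c}  FIRST(B)={b,c}  FIRST(C)={a,b,c}
pass 3: (stable)
  FIRST(S)={a,b}  FIRST(A)={a,b,c}  FIRST(B)={b,c}  FIRST(C)={a,b,c}

FOLLOW sets:
seed FOLLOW(S) with $
[1]
  A→S A C: FOLLOW(S) ⊇ FIRST(A) = {a,b,c}; new: +{a,b,c}
  A→S A C: FOLLOW(A) ⊇ FIRST(C) = {a,b,c}; new: +{a,b,c}
  A→S A C: FOLLOW(C) ⊇ FOLLOW(A) ⊇ {a,b,c}; new: +{a,b,c}
  S→a C: FOLLOW(C) ⊇ FOLLOW(S) ⊇ {$,a,b,c}; new: +{$}
  S→b A: FOLLOW(A) ⊇ FOLLOW(S) ⊇ {$,a,b,c}; new: +{$}
  S→b B: FOLLOW(B) ⊇ FOLLOW(S) ⊇ {$,a,b,c}; new: +{$,a,b,c}
  S: {$,a,b,c}  A: {$,a,b,c}  B: {$,a,b,c}  C: {$,a,b,c}
[2] (no change)
  S: {$,a,b,c}  A: {$,a,b,c}  B: {$,a,b,c}  C: {$,a,b,c}

FOLLOW(S) = ["$", "a", "b", "c"]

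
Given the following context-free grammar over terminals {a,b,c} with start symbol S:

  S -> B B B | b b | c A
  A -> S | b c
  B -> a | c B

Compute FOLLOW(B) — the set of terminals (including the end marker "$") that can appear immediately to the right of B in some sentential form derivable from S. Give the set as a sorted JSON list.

Compute FIRST by fixpoint:
[1]
  A via A→b c: +{b}
  B via B→a: +{a}
  B via B→c B: +{c}
  S via S→B B B: +{a,c}
  S via S→b b: +{b}
  FIRST[S]={a,b,c}  FIRST[A]={b}  FIRST[B]={a,c}
[2]
  A via A→S: +{a,c}
  FIRST[S]={a,b,c}  FIRST[A]={a,b,c}  FIRST[B]={a,c}
[3] (stable)
  FIRST[S]={a,b,c}  FIRST[A]={a,b,c}  FIRST[B]={a,c}

FOLLOW iteration:
seed FOLLOW(S) with $
[1]
  S→B B B: FOLLOW(B) ⊇ FIRST(B) = {a,c}; new: +{a,c}
  S→B B B: FOLLOW(B) ⊇ FOLLOW(S) ⊇ {$}; new: +{$}
  S→c A: FOLLOW(A) ⊇ FOLLOW(S) ⊇ {$}; new: +{$}
  S: {$}  A: {$}  B: {$,a,c}
[2] (stable)
  S: {$}  A: {$}  B: {$,a,c}

FOLLOW(B) = ["$", "a", "c"]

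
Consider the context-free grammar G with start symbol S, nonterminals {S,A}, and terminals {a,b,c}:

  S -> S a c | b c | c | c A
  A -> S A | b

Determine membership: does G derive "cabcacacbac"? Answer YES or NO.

Convert to CNF:
  S -> S X3 | T1 A | T2 T1 | c
  A -> S A | b
  T0 -> a
  T1 -> c
  T2 -> b
  X3 -> T0 T1

CYK table (by increasing span):
  T[0,0] 'c' = {S,T1}  orig:{S}
  T[1,1] 'a' = {T0}  orig:{}
  T[2,2] 'b' = {A,T2}  orig:{A}
  T[3,3] 'c' = {S,T1}  orig:{S}
  T[4,4] 'a' = {T0}  orig:{}
  T[5,5] 'c' = {S,T1}  orig:{S}
  T[6,6] 'a' = {T0}  orig:{}
  T[7,7] 'c' = {S,T1}  orig:{S}
  T[8,8] 'b' = {A,T2}  orig:{A}
  T[9,9] 'a' = {T0}  orig:{}
  T[10,10] 'c' = {S,T1}  orig:{S}
  T[0,1] 'ca' = ∅
  T[1,2] 'ab' = ∅
  T[2,3] 'bc' = {S}
  T[3,4] 'ca' = ∅
  T[4,5] 'ac' = {X3}  orig:{}
  T[5,6] 'ca' = ∅
  T[6,7] 'ac' = {X3}  orig:{}
  T[7,8] 'cb' = {A,S}
  T[8,9] 'ba' = ∅
  T[9,10] 'ac' = {X3}  orig:{}
  T[0,2] 'cab' = ∅
  T[1,3] 'abc' = ∅
  T[2,4] 'bca' = ∅
  T[3,5] 'cac' = {S}
  T[4,6] 'aca' = ∅
  T[5,7] 'cac' = {S}
  T[6,8] 'acb' = ∅
  T[7,9] 'cba' = ∅
  T[8,10] 'bac' = ∅
  T[0,3] 'cabc' = ∅
  T[1,4] 'abca' = ∅
  T[2,5] 'bcac' = {S}
  T[3,6] 'caca' = ∅
  T[4,7] 'acac' = ∅
  T[5,8] 'cacb' = {A}
  T[6,9] 'acba' = ∅
  T[7,10] 'cbac' = {S}
  T[0,4] 'cabca' = ∅
  T[1,5] 'abcac' = ∅
  T[2,6] 'bcaca' = ∅
  T[3,7] 'cacac' = {S}
  T[4,8] 'acacb' = ∅
  T[5,9] 'cacba' = ∅
  T[6,10] 'acbac' = ∅
  T[0,5] 'cabcac' = ∅
  T[1,6] 'abcaca' = ∅
  T[2,7] 'bcacac' = {S}
  T[3,8] 'cacacb' = {A}
  T[4,9] 'acacba' = ∅
  T[5,10] 'cacbac' = ∅
  T[0,6] 'cabcaca' = ∅
  T[1,7] 'abcacac' = ∅
  T[2,8] 'bcacacb' = {A}
  T[3,9] 'cacacba' = ∅
  T[4,10] 'acacbac' = ∅
  T[0,7] 'cabcacac' = ∅
  T[1,8] 'abcacacb' = ∅
  T[2,9] 'bcacacba' = ∅
  T[3,10] 'cacacbac' = ∅
  T[0,8] 'cabcacacb' = ∅
  T[1,9] 'abcacacba' = ∅
  T[2,10] 'bcacacbac' = ∅
  T[0,9] 'cabcacacba' = ∅
  T[1,10] 'abcacacbac' = ∅
  T[0,10] 'cabcacacbac' = ∅

S ∉ T[0,10] ⇒ NO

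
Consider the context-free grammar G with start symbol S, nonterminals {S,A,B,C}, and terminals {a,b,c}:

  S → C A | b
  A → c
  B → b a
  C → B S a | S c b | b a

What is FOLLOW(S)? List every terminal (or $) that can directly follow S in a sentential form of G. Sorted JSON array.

Compute FIRST by fixpoint:
iter 1:
  A via A→c: +{c}
  B via B→b a: +{b}
  C via C→B S a: +{b}
  S via S→C A: +{b}
  FIRST[S]={b}  FIRST[A]={c}  FIRST[B]={b}  FIRST[C]={b}
iter 2: (no change)
  FIRST[S]={b}  FIRST[A]={c}  FIRST[B]={b}  FIRST[C]={b}

FOLLOW iteration:
seed FOLLOW(S) with $
round 1:
  C→B S a: FOLLOW(B) ⊇ FIRST(S) = {b}; new: +{b}
  C→B S a: FOLLOW(S) ⊇ FIRST(a) = {a}; new: +{a}
  C→S c b: FOLLOW(S) ⊇ FIRST(c) = {c}; new: +{c}
  S→C A: FOLLOW(C) ⊇ FIRST(A) = {c}; new: +{c}
  S→C A: FOLLOW(A) ⊇ FOLLOW(S) ⊇ {$,a,c}; new: +{$,a,c}
  S: {$,a,c}  A: {$,a,c}  B: {b}  C: {c}
round 2: (no change)
  S: {$,a,c}  A: {$,a,c}  B: {b}  C: {c}

FOLLOW(S) = ["$", "a", "c"]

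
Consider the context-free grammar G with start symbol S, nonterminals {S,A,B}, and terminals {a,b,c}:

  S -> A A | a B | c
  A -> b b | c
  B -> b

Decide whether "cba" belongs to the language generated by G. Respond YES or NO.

Convert to CNF:
  S -> A A | T1 B | c
  A -> T0 T0 | c
  B -> b
  T0 -> b
  T1 -> a

Fill CYK table bottom-up:
  [0..0]={A,S}  "c"
  [1..1]={B,T0}  "b"  orig:{B}
  [2..2]={T1}  "a"  orig:{}
  [0..1]=∅  "cb"
  [1..2]=∅  "ba"
  [0..2]=∅  "cba"

S ∉ T[0,2] ⇒ NO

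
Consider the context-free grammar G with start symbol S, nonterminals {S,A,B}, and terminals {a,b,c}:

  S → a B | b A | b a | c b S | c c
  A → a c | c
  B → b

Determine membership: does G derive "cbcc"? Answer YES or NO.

Convert to CNF:
  S -> T0 B | T1 T1 | T1 X3 | T2 A | T2 T0
  A -> T0 T1 | c
  B -> b
  T0 -> a
  T1 -> c
  T2 -> b
  X3 -> T2 S

CYK table (by increasing span):
  cell(0,0) c: {A,T1}  orig:{A}
  cell(1,1) b: {B,T2}  orig:{B}
  cell(2,2) c: {A,T1}  orig:{A}
  cell(3,3) c: {A,T1}  orig:{A}
  cell(0,1) cb: ∅
  cell(1,2) bc: {S}
  cell(2,3) cc: {S}
  cell(0,2) cbc: ∅
  cell(1,3) bcc: {X3}  orig:{}
  cell(0,3) cbcc: {S}

S ∈ T[0,3] ⇒ YES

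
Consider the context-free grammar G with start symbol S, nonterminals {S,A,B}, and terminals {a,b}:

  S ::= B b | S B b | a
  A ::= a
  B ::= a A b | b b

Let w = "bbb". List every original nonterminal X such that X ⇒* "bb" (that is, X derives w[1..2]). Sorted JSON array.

CNF form of G:
  S -> B T1 | S X3 | a
  A -> a
  B -> T0 X2 | T1 T1
  T0 -> a
  T1 -> b
  X2 -> A T1
  X3 -> B T1

CYK fill — only the sub-triangle for w[1..2]:
  cell(1,1) b: {T1}  orig:{}
  cell(2,2) b: {T1}  orig:{}
  cell(1,2) bb: {B}

Original NTs in T[1,2] deriving "bb": ["B"]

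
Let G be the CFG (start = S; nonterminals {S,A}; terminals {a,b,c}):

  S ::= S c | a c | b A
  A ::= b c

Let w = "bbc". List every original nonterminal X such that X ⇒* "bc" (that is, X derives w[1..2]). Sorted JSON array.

CNF form of G:
  S -> S T1 | T0 A | T2 T1
  A -> T0 T1
  T0 -> b
  T1 -> c
  T2 -> a

Fill CYK table bottom-up, restricted to cells inside w[1..2]:
  cell(1,1) b: {T0}  orig:{}
  cell(2,2) c: {T1}  orig:{}
  cell(1,2) bc: {A}

Original NTs in T[1,2] deriving "bc": ["A"]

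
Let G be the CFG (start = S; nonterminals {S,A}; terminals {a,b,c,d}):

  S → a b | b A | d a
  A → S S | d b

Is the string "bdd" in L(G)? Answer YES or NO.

CNF form of G:
  S -> T0 T2 | T1 A | T2 T1
  A -> S S | T0 T1
  T0 -> d
  T1 -> b
  T2 -> a

CYK fill:
  T[0,0] 'b' = {T1}  orig:{}
  T[1,1] 'd' = {T0}  orig:{}
  T[2,2] 'd' = {T0}  orig:{}
  T[0,1] 'bd' = ∅
  T[1,2] 'dd' = ∅
  T[0,2] 'bdd' = ∅

S ∉ T[0,2] ⇒ NO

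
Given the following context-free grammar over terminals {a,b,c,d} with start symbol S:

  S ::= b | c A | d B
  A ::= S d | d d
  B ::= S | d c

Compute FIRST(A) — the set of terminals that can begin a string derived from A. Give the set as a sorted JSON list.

FIRST sets, iterate to fixpoint:
round 1:
  A via A→d d: +{d}
  B via B→d c: +{d}
  S via S→b: +{b}
  S via S→c A: +{c}
  S via S→d B: +{d}
  FIRST[S]={b,c,d}  FIRST[A]={d}  FIRST[B]={d}
round 2:
  A via A→S d: +{b,c}
  B via B→S: +{b,c}
  FIRST[S]={b,c,d}  FIRST[A]={b,c,d}  FIRST[B]={b,c,d}
round 3: done
  FIRST[S]={b,c,d}  FIRST[A]={b,c,d}  FIRST[B]={b,c,d}

FIRST(A) = ["b", "c", "d"]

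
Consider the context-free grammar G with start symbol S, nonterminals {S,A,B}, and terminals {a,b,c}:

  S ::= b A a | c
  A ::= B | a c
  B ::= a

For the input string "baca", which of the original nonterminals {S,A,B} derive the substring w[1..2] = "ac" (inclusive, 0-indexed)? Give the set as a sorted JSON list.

Convert to CNF:
  S -> T2 X3 | c
  A -> T0 T1 | a
  B -> a
  T0 -> a
  T1 -> c
  T2 -> b
  X3 -> A T0

Fill CYK table bottom-up (cells [i..j] with 1 ≤ i ≤ j ≤ 2 only):
  T[1,1] 'a' = {A,B,T0}  orig:{A,B}
  T[2,2] 'c' = {S,T1}  orig:{S}
  T[1,2] 'ac' = {A}

Original NTs in T[1,2] deriving "ac": ["A"]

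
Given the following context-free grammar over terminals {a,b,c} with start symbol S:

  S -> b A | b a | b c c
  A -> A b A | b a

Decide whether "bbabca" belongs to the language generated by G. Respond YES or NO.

Convert to CNF:
  S -> T0 A | T0 T1 | T0 X4
  A -> A X3 | T0 T1
  T0 -> b
  T1 -> a
  T2 -> c
  X3 -> T0 A
  X4 -> T2 T2

CYK table (by increasing span):
  [0..0]={T0}  "b"  orig:{}
  [1..1]={T0}  "b"  orig:{}
  [2..2]={T1}  "a"  orig:{}
  [3..3]={T0}  "b"  orig:{}
  [4..4]={T2}  "c"  orig:{}
  [5..5]={T1}  "a"  orig:{}
  [0..1]=∅  "bb"
  [1..2]={A,S}  "ba"
  [2..3]=∅  "ab"
  [3..4]=∅  "bc"
  [4..5]=∅  "ca"
  [0..2]={S,X3}  "bba"  orig:{S}
  [1..3]=∅  "bab"
  [2..4]=∅  "abc"
  [3..5]=∅  "bca"
  [0..3]=∅  "bbab"
  [1..4]=∅  "babc"
  [2..5]=∅  "abca"
  [0..4]=∅  "bbabc"
  [1..5]=∅  "babca"
  [0..5]=∅  "bbabca"

S ∉ T[0,5] ⇒ NO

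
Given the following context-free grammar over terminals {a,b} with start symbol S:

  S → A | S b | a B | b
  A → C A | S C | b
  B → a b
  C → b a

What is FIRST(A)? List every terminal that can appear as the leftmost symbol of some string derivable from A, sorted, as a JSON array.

Compute FIRST by fixpoint:
pass 1:
  A via A→b: +{b}
  B via B→a b: +{a}
  C via C→b a: +{b}
  S via S→A: +{b}
  S via S→a B: +{a}
  FIRST(S)={a,b}  FIRST(A)={b}  FIRST(B)={a}  FIRST(C)={b}
pass 2:
  A via A→S C: +{a}
  FIRST(S)={a,b}  FIRST(A)={a,b}  FIRST(B)={a}  FIRST(C)={b}
pass 3: — fixpoint
  FIRST(S)={a,b}  FIRST(A)={a,b}  FIRST(B)={a}  FIRST(C)={b}

FIRST(A) = ["a", "b"]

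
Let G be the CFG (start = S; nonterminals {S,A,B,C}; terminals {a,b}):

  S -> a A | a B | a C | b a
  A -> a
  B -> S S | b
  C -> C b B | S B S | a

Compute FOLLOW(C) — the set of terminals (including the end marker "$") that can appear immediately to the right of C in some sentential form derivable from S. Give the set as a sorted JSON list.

FIRST sets, iterate to fixpoint:
round 1:
  A via A→a: +{a}
  B via B→b: +{b}
  C via C→a: +{a}
  S via S→a A: +{a}
  S via S→b a: +{b}
  FIRST[S]={a,b}  FIRST[A]={a}  FIRST[B]={b}  FIRST[C]={a}
round 2:
  B via B→S S: +{a}
  C via C→S B S: +{b}
  FIRST[S]={a,b}  FIRST[A]={a}  FIRST[B]={a,b}  FIRST[C]={a,b}
round 3: (stable)
  FIRST[S]={a,b}  FIRST[A]={a}  FIRST[B]={a,b}  FIRST[C]={a,b}

FOLLOW sets:
initialize: $ ∈ FOLLOW(S)
iter 1:
  B→S S: FOLLOW(S) ⊇ FIRST(S) = {a,b}; new: +{a,b}
  C→C b B: FOLLOW(C) ⊇ FIRST(b) = {b}; new: +{b}
  C→C b B: FOLLOW(B) ⊇ FOLLOW(C) ⊇ {b}; new: +{b}
  C→S B S: FOLLOW(B) ⊇ FIRST(S) = {a,b}; new: +{a}
  S→a A: FOLLOW(A) ⊇ FOLLOW(S) ⊇ {$,a,b}; new: +{$,a,b}
  S→a B: FOLLOW(B) ⊇ FOLLOW(S) ⊇ {$,a,b}; new: +{$}
  S→a C: FOLLOW(C) ⊇ FOLLOW(S) ⊇ {$,a,b}; new: +{$,a}
  S: {$,a,b}  A: {$,a,b}  B: {$,a,b}  C: {$,a,b}
iter 2: done
  S: {$,a,b}  A: {$,a,b}  B: {$,a,b}  C: {$,a,b}

FOLLOW(C) = ["$", "a", "b"]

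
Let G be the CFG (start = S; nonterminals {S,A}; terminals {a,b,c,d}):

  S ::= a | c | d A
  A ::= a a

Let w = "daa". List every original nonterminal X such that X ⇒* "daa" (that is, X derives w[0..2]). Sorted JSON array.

CNF form of G:
  S -> T1 A | a | c
  A -> T0 T0
  T0 -> a
  T1 -> d

CYK table (by increasing span), restricted to cells inside w[0..2]:
  [0..0]={T1}  "d"  orig:{}
  [1..1]={S,T0}  "a"  orig:{S}
  [2..2]={S,T0}  "a"  orig:{S}
  [0..1]=∅  "da"
  [1..2]={A}  "aa"
  [0..2]={S}  "daa"

Original NTs in T[0,2] deriving "daa": ["S"]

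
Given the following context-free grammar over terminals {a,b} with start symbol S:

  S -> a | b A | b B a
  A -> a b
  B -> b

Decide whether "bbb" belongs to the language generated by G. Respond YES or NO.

Convert to CNF:
  S -> T1 A | T1 X2 | a
  A -> T0 T1
  B -> b
  T0 -> a
  T1 -> b
  X2 -> B T0

Fill CYK table bottom-up:
  cell(0,0) b: {B,T1}  orig:{B}
  cell(1,1) b: {B,T1}  orig:{B}
  cell(2,2) b: {B,T1}  orig:{B}
  cell(0,1) bb: ∅
  cell(1,2) bb: ∅
  cell(0,2) bbb: ∅

S ∉ T[0,2] ⇒ NO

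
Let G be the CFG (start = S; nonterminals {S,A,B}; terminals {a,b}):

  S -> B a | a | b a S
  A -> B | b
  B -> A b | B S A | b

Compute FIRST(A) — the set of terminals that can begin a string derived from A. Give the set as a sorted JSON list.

Compute FIRST by fixpoint:
[1]
  A via A→b: +{b}
  B via B→A b: +{b}
  S via S→B a: +{b}
  S via S→a: +{a}
  FIRST(S)={a,b}  FIRST(A)={b}  FIRST(B)={b}
[2] — fixpoint
  FIRST(S)={a,b}  FIRST(A)={b}  FIRST(B)={b}

FIRST(A) = ["b"]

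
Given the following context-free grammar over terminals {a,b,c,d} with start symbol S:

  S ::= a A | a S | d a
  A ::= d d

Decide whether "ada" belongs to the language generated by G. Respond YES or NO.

CNF form of G:
  S -> T0 T1 | T1 A | T1 S
  A -> T0 T0
  T0 -> d
  T1 -> a

CYK table (by increasing span):
  cell(0,0) a: {T1}  orig:{}
  cell(1,1) d: {T0}  orig:{}
  cell(2,2) a: {T1}  orig:{}
  cell(0,1) ad: ∅
  cell(1,2) da: {S}
  cell(0,2) ada: {S}

S ∈ T[0,2] ⇒ YES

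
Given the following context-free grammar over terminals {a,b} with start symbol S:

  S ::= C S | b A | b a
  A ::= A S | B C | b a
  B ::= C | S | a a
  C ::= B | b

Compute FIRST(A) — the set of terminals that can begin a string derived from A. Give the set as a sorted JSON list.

FIRST sets, iterate to fixpoint:
pass 1:
  A via A→b a: +{b}
  B via B→a a: +{a}
  C via C→B: +{a}
  C via C→b: +{b}
  S via S→C S: +{a,b}
  S: {a,b}  A: {b}  B: {a}  C: {a,b}
pass 2:
  A via A→B C: +{a}
  B via B→C: +{b}
  S: {a,b}  A: {a,b}  B: {a,b}  C: {a,b}
pass 3: done
  S: {a,b}  A: {a,b}  B: {a,b}  C: {a,b}

FIRST(A) = ["a", "b"]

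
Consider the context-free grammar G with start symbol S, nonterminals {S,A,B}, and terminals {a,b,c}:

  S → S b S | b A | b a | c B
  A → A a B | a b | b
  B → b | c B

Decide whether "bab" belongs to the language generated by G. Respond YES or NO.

Convert to CNF:
  S -> S X4 | T1 A | T1 T0 | T2 B
  A -> A X3 | T0 T1 | b
  B -> T2 B | b
  T0 -> a
  T1 -> b
  T2 -> c
  X3 -> T0 B
  X4 -> T1 S

CYK fill:
  [0..0]={A,B,T1}  "b"  orig:{A,B}
  [1..1]={T0}  "a"  orig:{}
  [2..2]={A,B,T1}  "b"  orig:{A,B}
  [0..1]={S}  "ba"
  [1..2]={A,X3}  "ab"  orig:{A}
  [0..2]={A,S}  "bab"

S ∈ T[0,2] ⇒ YES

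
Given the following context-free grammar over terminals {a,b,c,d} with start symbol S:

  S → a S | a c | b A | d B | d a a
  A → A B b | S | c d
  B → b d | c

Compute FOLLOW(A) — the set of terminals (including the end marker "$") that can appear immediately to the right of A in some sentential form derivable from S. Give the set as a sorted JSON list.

Compute FIRST by fixpoint:
iter 1:
  A via A→c d: +{c}
  B via B→b d: +{b}
  B via B→c: +{c}
  S via S→a S: +{a}
  S via S→b A: +{b}
  S via S→d B: +{d}
  FIRST[S]={a,b,d}  FIRST[A]={c}  FIRST[B]={b,c}
iter 2:
  A via A→S: +{a,b,d}
  FIRST[S]={a,b,d}  FIRST[A]={a,b,c,d}  FIRST[B]={b,c}
iter 3: — fixpoint
  FIRST[S]={a,b,d}  FIRST[A]={a,b,c,d}  FIRST[B]={b,c}

FOLLOW iteration:
initialize: $ ∈ FOLLOW(S)
iter 1:
  A→A B b: FOLLOW(A) ⊇ FIRST(B) = {b,c}; new: +{b,c}
  A→A B b: FOLLOW(B) ⊇ FIRST(b) = {b}; new: +{b}
  A→S: FOLLOW(S) ⊇ FOLLOW(A) ⊇ {b,c}; new: +{b,c}
  S→b A: FOLLOW(A) ⊇ FOLLOW(S) ⊇ {$,b,c}; new: +{$}
  S→d B: FOLLOW(B) ⊇ FOLLOW(S) ⊇ {$,b,c}; new: +{$,c}
  FOLLOW[S]={$,b,c}  FOLLOW[A]={$,b,c}  FOLLOW[B]={$,b,c}
iter 2: done
  FOLLOW[S]={$,b,c}  FOLLOW[A]={$,b,c}  FOLLOW[B]={$,b,c}

FOLLOW(A) = ["$", "b", "c"]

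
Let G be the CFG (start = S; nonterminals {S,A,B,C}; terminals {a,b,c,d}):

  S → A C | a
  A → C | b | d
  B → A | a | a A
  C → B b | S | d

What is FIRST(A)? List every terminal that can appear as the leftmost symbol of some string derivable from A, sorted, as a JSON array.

FIRST sets, iterate to fixpoint:
round 1:
  A via A→b: +{b}
  A via A→d: +{d}
  B via B→A: +{b,d}
  B via B→a: +{a}
  C via C→B b: +{a,b,d}
  S via S→A C: +{b,d}
  S via S→a: +{a}
  FIRST(S)={a,b,d}  FIRST(A)={b,d}  FIRST(B)={a,b,d}  FIRST(C)={a,b,d}
round 2:
  A via A→C: +{a}
  FIRST(S)={a,b,d}  FIRST(A)={a,b,d}  FIRST(B)={a,b,d}  FIRST(C)={a,b,d}
round 3: (stable)
  FIRST(S)={a,b,d}  FIRST(A)={a,b,d}  FIRST(B)={a,b,d}  FIRST(C)={a,b,d}

FIRST(A) = ["a", "b", "d"]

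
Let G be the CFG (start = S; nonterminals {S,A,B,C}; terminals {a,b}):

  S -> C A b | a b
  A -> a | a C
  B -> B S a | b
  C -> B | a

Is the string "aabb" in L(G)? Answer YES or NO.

CNF form of G:
  S -> C X4 | T0 T1
  A -> T0 C | a
  B -> B X2 | b
  C -> B X3 | a | b
  T0 -> a
  T1 -> b
  X2 -> S T0
  X3 -> S T0
  X4 -> A T1

CYK table (by increasing span):
  T[0,0] 'a' = {A,C,T0}  orig:{A,C}
  T[1,1] 'a' = {A,C,T0}  orig:{A,C}
  T[2,2] 'b' = {B,C,T1}  orig:{B,C}
  T[3,3] 'b' = {B,C,T1}  orig:{B,C}
  T[0,1] 'aa' = {A}
  T[1,2] 'ab' = {A,S,X4}  orig:{A,S}
  T[2,3] 'bb' = ∅
  T[0,2] 'aab' = {S,X4}  orig:{S}
  T[1,3] 'abb' = {X4}  orig:{}
  T[0,3] 'aabb' = {S}

S ∈ T[0,3] ⇒ YES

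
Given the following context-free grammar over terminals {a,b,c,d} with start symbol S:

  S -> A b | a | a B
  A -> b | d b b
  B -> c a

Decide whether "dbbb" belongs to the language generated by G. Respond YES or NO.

Convert to CNF:
  S -> A T1 | T3 B | a
  A -> T0 X4 | b
  B -> T2 T3
  T0 -> d
  T1 -> b
  T2 -> c
  T3 -> a
  X4 -> T1 T1

CYK fill:
  T[0,0] 'd' = {T0}  orig:{}
  T[1,1] 'b' = {A,T1}  orig:{A}
  T[2,2] 'b' = {A,T1}  orig:{A}
  T[3,3] 'b' = {A,T1}  orig:{A}
  T[0,1] 'db' = ∅
  T[1,2] 'bb' = {S,X4}  orig:{S}
  T[2,3] 'bb' = {S,X4}  orig:{S}
  T[0,2] 'dbb' = {A}
  T[1,3] 'bbb' = ∅
  T[0,3] 'dbbb' = {S}

S ∈ T[0,3] ⇒ YES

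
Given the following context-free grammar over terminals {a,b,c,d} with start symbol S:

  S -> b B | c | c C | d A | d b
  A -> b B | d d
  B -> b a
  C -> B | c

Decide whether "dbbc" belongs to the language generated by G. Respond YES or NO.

CNF form of G:
  S -> T0 B | T1 A | T1 T0 | T3 C | c
  A -> T0 B | T1 T1
  B -> T0 T2
  C -> T0 T2 | c
  T0 -> b
  T1 -> d
  T2 -> a
  T3 -> c

CYK fill:
  T[0,0] 'd' = {T1}  orig:{}
  T[1,1] 'b' = {T0}  orig:{}
  T[2,2] 'b' = {T0}  orig:{}
  T[3,3] 'c' = {C,S,T3}  orig:{C,S}
  T[0,1] 'db' = {S}
  T[1,2] 'bb' = ∅
  T[2,3] 'bc' = ∅
  T[0,2] 'dbb' = ∅
  T[1,3] 'bbc' = ∅
  T[0,3] 'dbbc' = ∅

S ∉ T[0,3] ⇒ NO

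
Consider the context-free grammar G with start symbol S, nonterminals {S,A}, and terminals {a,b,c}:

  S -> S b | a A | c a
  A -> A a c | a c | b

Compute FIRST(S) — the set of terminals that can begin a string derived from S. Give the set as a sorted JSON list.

FIRST sets, iterate to fixpoint:
pass 1:
  A via A→a c: +{a}
  A via A→b: +{b}
  S via S→a A: +{a}
  S via S→c a: +{c}
  FIRST(S)={a,c}  FIRST(A)={a,b}
pass 2: (stable)
  FIRST(S)={a,c}  FIRST(A)={a,b}

FIRST(S) = ["a", "c"]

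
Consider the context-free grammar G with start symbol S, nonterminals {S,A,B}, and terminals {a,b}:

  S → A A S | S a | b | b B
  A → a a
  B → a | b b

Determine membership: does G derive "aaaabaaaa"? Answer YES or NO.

Convert to CNF:
  S -> A X2 | S T0 | T1 B | b
  A -> T0 T0
  B -> T1 T1 | a
  T0 -> a
  T1 -> b
  X2 -> A S

CYK fill:
  T[0,0] 'a' = {B,T0}  orig:{B}
  T[1,1] 'a' = {B,T0}  orig:{B}
  T[2,2] 'a' = {B,T0}  orig:{B}
  T[3,3] 'a' = {B,T0}  orig:{B}
  T[4,4] 'b' = {S,T1}  orig:{S}
  T[5,5] 'a' = {B,T0}  orig:{B}
  T[6,6] 'a' = {B,T0}  orig:{B}
  T[7,7] 'a' = {B,T0}  orig:{B}
  T[8,8] 'a' = {B,T0}  orig:{B}
  T[0,1] 'aa' = {A}
  T[1,2] 'aa' = {A}
  T[2,3] 'aa' = {A}
  T[3,4] 'ab' = ∅
  T[4,5] 'ba' = {S}
  T[5,6] 'aa' = {A}
  T[6,7] 'aa' = {A}
  T[7,8] 'aa' = {A}
  T[0,2] 'aaa' = ∅
  T[1,3] 'aaa' = ∅
  T[2,4] 'aab' = {X2}  orig:{}
  T[3,5] 'aba' = ∅
  T[4,6] 'baa' = {S}
  T[5,7] 'aaa' = ∅
  T[6,8] 'aaa' = ∅
  T[0,3] 'aaaa' = ∅
  T[1,4] 'aaab' = ∅
  T[2,5] 'aaba' = {X2}  orig:{}
  T[3,6] 'abaa' = ∅
  T[4,7] 'baaa' = {S}
  T[5,8] 'aaaa' = ∅
  T[0,4] 'aaaab' = {S}
  T[1,5] 'aaaba' = ∅
  T[2,6] 'aabaa' = {X2}  orig:{}
  T[3,7] 'abaaa' = ∅
  T[4,8] 'baaaa' = {S}
  T[0,5] 'aaaaba' = {S}
  T[1,6] 'aaabaa' = ∅
  T[2,7] 'aabaaa' = {X2}  orig:{}
  T[3,8] 'abaaaa' = ∅
  T[0,6] 'aaaabaa' = {S}
  T[1,7] 'aaabaaa' = ∅
  T[2,8] 'aabaaaa' = {X2}  orig:{}
  T[0,7] 'aaaabaaa' = {S}
  T[1,8] 'aaabaaaa' = ∅
  T[0,8] 'aaaabaaaa' = {S}

S ∈ T[0,8] ⇒ YES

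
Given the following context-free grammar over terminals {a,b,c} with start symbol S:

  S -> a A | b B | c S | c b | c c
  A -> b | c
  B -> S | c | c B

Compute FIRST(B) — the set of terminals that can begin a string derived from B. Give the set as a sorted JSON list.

FIRST sets, iterate to fixpoint:
pass 1:
  A via A→b: +{b}
  A via A→c: +{c}
  B via B→c: +{c}
  S via S→a A: +{a}
  S via S→b B: +{b}
  S via S→c S: +{c}
  FIRST[S]={a,b,c}  FIRST[A]={b,c}  FIRST[B]={c}
pass 2:
  B via B→S: +{a,b}
  FIRST[S]={a,b,c}  FIRST[A]={b,c}  FIRST[B]={a,b,c}
pass 3: (no change)
  FIRST[S]={a,b,c}  FIRST[A]={b,c}  FIRST[B]={a,b,c}

FIRST(B) = ["a", "b", "c"]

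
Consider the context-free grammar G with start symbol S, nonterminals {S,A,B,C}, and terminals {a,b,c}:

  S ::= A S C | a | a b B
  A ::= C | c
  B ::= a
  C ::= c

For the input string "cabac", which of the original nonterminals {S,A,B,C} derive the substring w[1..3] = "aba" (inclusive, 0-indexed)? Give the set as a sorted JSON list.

CNF form of G:
  S -> A X2 | T0 X3 | a
  A -> c
  B -> a
  C -> c
  T0 -> a
  T1 -> b
  X2 -> S C
  X3 -> T1 B

CYK fill — only the sub-triangle for w[1..3]:
  T[1,1] 'a' = {B,S,T0}  orig:{B,S}
  T[2,2] 'b' = {T1}  orig:{}
  T[3,3] 'a' = {B,S,T0}  orig:{B,S}
  T[1,2] 'ab' = ∅
  T[2,3] 'ba' = {X3}  orig:{}
  T[1,3] 'aba' = {S}

Original NTs in T[1,3] deriving "aba": ["S"]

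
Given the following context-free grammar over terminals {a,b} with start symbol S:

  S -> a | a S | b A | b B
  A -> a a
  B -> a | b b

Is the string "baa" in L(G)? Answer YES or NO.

CNF form of G:
  S -> T0 S | T1 A | T1 B | a
  A -> T0 T0
  B -> T1 T1 | a
  T0 -> a
  T1 -> b

Fill CYK table bottom-up:
  [0..0]={T1}  "b"  orig:{}
  [1..1]={B,S,T0}  "a"  orig:{B,S}
  [2..2]={B,S,T0}  "a"  orig:{B,S}
  [0..1]={S}  "ba"
  [1..2]={A,S}  "aa"
  [0..2]={S}  "baa"

S ∈ T[0,2] ⇒ YES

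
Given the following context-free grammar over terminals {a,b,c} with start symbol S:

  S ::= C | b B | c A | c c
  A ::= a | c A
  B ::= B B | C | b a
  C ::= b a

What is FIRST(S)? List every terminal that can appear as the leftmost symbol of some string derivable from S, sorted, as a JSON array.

FIRST iteration:
iter 1:
  A via A→a: +{a}
  A via A→c A: +{c}
  B via B→b a: +{b}
  C via C→b a: +{b}
  S via S→C: +{b}
  S via S→c A: +{c}
  FIRST[S]={b,c}  FIRST[A]={a,c}  FIRST[B]={b}  FIRST[C]={b}
iter 2: — fixpoint
  FIRST[S]={b,c}  FIRST[A]={a,c}  FIRST[B]={b}  FIRST[C]={b}

FIRST(S) = ["b", "c"]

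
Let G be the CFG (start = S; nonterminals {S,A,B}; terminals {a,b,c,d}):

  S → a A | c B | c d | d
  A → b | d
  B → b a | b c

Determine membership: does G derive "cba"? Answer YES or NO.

Convert to CNF:
  S -> T1 A | T2 B | T2 T3 | d
  A -> b | d
  B -> T0 T1 | T0 T2
  T0 -> b
  T1 -> a
  T2 -> c
  T3 -> d

Fill CYK table bottom-up:
  T[0,0] 'c' = {T2}  orig:{}
  T[1,1] 'b' = {A,T0}  orig:{A}
  T[2,2] 'a' = {T1}  orig:{}
  T[0,1] 'cb' = ∅
  T[1,2] 'ba' = {B}
  T[0,2] 'cba' = {S}

S ∈ T[0,2] ⇒ YES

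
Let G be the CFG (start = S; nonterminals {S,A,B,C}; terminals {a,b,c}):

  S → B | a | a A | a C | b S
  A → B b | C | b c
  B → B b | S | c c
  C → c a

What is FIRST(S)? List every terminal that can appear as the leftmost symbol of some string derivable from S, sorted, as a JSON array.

FIRST sets, iterate to fixpoint:
[1]
  A via A→b c: +{b}
  B via B→c c: +{c}
  C via C→c a: +{c}
  S via S→B: +{c}
  S via S→a: +{a}
  S via S→b S: +{b}
  FIRST(S)={a,b,c}  FIRST(A)={b}  FIRST(B)={c}  FIRST(C)={c}
[2]
  A via A→B b: +{c}
  B via B→S: +{a,b}
  FIRST(S)={a,b,c}  FIRST(A)={b,c}  FIRST(B)={a,b,c}  FIRST(C)={c}
[3]
  A via A→B b: +{a}
  FIRST(S)={a,b,c}  FIRST(A)={a,b,c}  FIRST(B)={a,b,c}  FIRST(C)={c}
[4] (stable)
  FIRST(S)={a,b,c}  FIRST(A)={a,b,c}  FIRST(B)={a,b,c}  FIRST(C)={c}

FIRST(S) = ["a", "b", "c"]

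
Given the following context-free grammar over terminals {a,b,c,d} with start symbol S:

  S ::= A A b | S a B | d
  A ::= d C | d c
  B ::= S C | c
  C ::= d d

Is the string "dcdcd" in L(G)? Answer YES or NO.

CNF form of G:
  S -> A X4 | S X5 | d
  A -> T0 C | T0 T1
  B -> S C | c
  C -> T0 T0
  T0 -> d
  T1 -> c
  T2 -> b
  T3 -> a
  X4 -> A T2
  X5 -> T3 B

Fill CYK table bottom-up:
  T[0,0] 'd' = {S,T0}  orig:{S}
  T[1,1] 'c' = {B,T1}  orig:{B}
  T[2,2] 'd' = {S,T0}  orig:{S}
  T[3,3] 'c' = {B,T1}  orig:{B}
  T[4,4] 'd' = {S,T0}  orig:{S}
  T[0,1] 'dc' = {A}
  T[1,2] 'cd' = ∅
  T[2,3] 'dc' = {A}
  T[3,4] 'cd' = ∅
  T[0,2] 'dcd' = ∅
  T[1,3] 'cdc' = ∅
  T[2,4] 'dcd' = ∅
  T[0,3] 'dcdc' = ∅
  T[1,4] 'cdcd' = ∅
  T[0,4] 'dcdcd' = ∅

S ∉ T[0,4] ⇒ NO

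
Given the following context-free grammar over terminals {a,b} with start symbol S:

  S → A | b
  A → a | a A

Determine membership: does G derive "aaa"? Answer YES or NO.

Convert to CNF:
  S -> T0 A | a | b
  A -> T0 A | a
  T0 -> a

CYK fill:
  cell(0,0) a: {A,S,T0}  orig:{A,S}
  cell(1,1) a: {A,S,T0}  orig:{A,S}
  cell(2,2) a: {A,S,T0}  orig:{A,S}
  cell(0,1) aa: {A,S}
  cell(1,2) aa: {A,S}
  cell(0,2) aaa: {A,S}

S ∈ T[0,2] ⇒ YES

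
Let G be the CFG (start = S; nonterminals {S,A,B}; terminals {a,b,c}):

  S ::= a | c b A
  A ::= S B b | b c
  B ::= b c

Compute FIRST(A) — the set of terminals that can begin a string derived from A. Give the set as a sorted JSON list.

FIRST sets, iterate to fixpoint:
pass 1:
  A via A→b c: +{b}
  B via B→b c: +{b}
  S via S→a: +{a}
  S via S→c b A: +{c}
  FIRST[S]={a,c}  FIRST[A]={b}  FIRST[B]={b}
pass 2:
  A via A→S B b: +{a,c}
  FIRST[S]={a,c}  FIRST[A]={a,b,c}  FIRST[B]={b}
pass 3: done
  FIRST[S]={a,c}  FIRST[A]={a,b,c}  FIRST[B]={b}

FIRST(A) = ["a", "b", "c"]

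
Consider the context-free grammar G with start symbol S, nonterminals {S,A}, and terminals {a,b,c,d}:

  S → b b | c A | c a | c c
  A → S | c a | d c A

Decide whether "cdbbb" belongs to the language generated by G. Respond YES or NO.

Convert to CNF:
  S -> T0 T0 | T1 A | T1 T1 | T1 T2
  A -> T0 T0 | T1 A | T1 T1 | T1 T2 | T3 X4
  T0 -> b
  T1 -> c
  T2 -> a
  T3 -> d
  X4 -> T1 A

Fill CYK table bottom-up:
  T[0,0] 'c' = {T1}  orig:{}
  T[1,1] 'd' = {T3}  orig:{}
  T[2,2] 'b' = {T0}  orig:{}
  T[3,3] 'b' = {T0}  orig:{}
  T[4,4] 'b' = {T0}  orig:{}
  T[0,1] 'cd' = ∅
  T[1,2] 'db' = ∅
  T[2,3] 'bb' = {A,S}
  T[3,4] 'bb' = {A,S}
  T[0,2] 'cdb' = ∅
  T[1,3] 'dbb' = ∅
  T[2,4] 'bbb' = ∅
  T[0,3] 'cdbb' = ∅
  T[1,4] 'dbbb' = ∅
  T[0,4] 'cdbbb' = ∅

S ∉ T[0,4] ⇒ NO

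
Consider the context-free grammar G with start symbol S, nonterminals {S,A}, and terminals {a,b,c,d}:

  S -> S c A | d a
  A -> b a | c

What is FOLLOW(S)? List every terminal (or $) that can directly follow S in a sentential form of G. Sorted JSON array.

Compute FIRST by fixpoint:
[1]
  A via A→b a: +{b}
  A via A→c: +{c}
  S via S→d a: +{d}
  FIRST(S)={d}  FIRST(A)={b,c}
[2] — fixpoint
  FIRST(S)={d}  FIRST(A)={b,c}

FOLLOW iteration:
initialize: $ ∈ FOLLOW(S)
iter 1:
  S→S c A: FOLLOW(S) ⊇ FIRST(c) = {c}; new: +{c}
  S→S c A: FOLLOW(A) ⊇ FOLLOW(S) ⊇ {$,c}; new: +{$,c}
  S: {$,c}  A: {$,c}
iter 2: — fixpoint
  S: {$,c}  A: {$,c}

FOLLOW(S) = ["$", "c"]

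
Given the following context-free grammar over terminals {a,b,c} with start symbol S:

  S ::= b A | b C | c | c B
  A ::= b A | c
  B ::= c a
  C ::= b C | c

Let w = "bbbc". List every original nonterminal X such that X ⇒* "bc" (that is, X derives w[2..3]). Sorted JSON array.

CNF form of G:
  S -> T0 A | T0 C | T1 B | c
  A -> T0 A | c
  B -> T1 T2
  C -> T0 C | c
  T0 -> b
  T1 -> c
  T2 -> a

CYK fill (cells [i..j] with 2 ≤ i ≤ j ≤ 3 only):
  T[2,2] 'b' = {T0}  orig:{}
  T[3,3] 'c' = {A,C,S,T1}  orig:{A,C,S}
  T[2,3] 'bc' = {A,C,S}

Original NTs in T[2,3] deriving "bc": ["A", "C", "S"]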